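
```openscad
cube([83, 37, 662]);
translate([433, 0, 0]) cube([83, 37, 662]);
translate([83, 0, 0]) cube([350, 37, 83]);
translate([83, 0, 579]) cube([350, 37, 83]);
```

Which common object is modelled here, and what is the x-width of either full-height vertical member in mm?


A picture frame. The border width is 83 mm.

Four thin pieces enclosing a rectangular opening — a picture frame. The two full-height stiles are 662 mm tall; the top rail sits at z = 579 and is 83 mm tall, so the border above the opening is 662 − 579 = 83 mm, matching the stile x-width.


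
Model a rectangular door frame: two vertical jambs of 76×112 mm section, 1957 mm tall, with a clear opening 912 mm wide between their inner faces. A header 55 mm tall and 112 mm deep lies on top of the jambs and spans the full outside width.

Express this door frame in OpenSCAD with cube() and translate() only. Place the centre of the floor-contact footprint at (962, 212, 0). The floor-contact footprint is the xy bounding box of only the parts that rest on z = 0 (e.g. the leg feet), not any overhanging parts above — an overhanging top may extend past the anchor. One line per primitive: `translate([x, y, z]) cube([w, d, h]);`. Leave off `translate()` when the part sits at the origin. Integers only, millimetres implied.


translate([430, 156, 0]) cube([76, 112, 1957]);
translate([1418, 156, 0]) cube([76, 112, 1957]);
translate([430, 156, 1957]) cube([1064, 112, 55]);


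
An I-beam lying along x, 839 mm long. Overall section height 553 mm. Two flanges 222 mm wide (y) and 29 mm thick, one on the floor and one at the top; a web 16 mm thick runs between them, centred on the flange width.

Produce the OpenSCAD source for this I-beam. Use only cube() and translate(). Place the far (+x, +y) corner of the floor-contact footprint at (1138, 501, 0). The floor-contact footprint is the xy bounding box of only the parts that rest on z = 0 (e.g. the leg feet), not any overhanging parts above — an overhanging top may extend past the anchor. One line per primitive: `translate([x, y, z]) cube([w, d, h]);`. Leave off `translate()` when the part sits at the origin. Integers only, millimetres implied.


translate([299, 279, 0]) cube([839, 222, 29]);
translate([299, 382, 29]) cube([839, 16, 495]);
translate([299, 279, 524]) cube([839, 222, 29]);


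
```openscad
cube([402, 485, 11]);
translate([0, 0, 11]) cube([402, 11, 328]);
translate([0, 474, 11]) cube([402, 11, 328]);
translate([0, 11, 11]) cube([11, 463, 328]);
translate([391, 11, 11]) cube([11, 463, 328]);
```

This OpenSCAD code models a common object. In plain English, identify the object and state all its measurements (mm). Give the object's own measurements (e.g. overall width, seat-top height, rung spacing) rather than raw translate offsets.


An open-topped rectangular box: outside dimensions 402×485×339 mm, with a uniform wall and base thickness of 11 mm. The base is a full 402×485 slab on the floor; four walls sit on top of the base. The front and back walls (the −y and +y sides) span the full width; the two side walls fit between them.


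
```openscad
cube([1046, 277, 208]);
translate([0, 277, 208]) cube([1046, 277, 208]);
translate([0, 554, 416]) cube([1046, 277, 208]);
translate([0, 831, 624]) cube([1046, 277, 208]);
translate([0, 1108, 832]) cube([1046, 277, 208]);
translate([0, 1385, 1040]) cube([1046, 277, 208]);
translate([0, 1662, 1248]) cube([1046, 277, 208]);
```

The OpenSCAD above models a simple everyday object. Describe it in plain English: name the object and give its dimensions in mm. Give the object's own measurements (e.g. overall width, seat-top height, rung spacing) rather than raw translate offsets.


A straight staircase of 7 solid steps. Each step is 1046 mm wide (x), 277 mm deep (y, the going) and 208 mm tall (the rise). The first step rests on the floor; each subsequent step sits one going further in +y and one rise higher in +z, directly behind and above the previous step with no overlap.


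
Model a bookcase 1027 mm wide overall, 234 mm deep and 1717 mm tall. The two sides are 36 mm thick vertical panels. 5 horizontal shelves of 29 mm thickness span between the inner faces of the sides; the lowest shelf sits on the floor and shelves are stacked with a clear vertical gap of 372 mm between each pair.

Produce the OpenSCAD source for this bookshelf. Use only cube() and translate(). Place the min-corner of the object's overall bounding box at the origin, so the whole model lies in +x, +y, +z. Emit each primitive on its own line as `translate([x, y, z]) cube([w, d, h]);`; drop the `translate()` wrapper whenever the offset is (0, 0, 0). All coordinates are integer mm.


cube([36, 234, 1717]);
translate([991, 0, 0]) cube([36, 234, 1717]);
translate([36, 0, 0]) cube([955, 234, 29]);
translate([36, 0, 401]) cube([955, 234, 29]);
translate([36, 0, 802]) cube([955, 234, 29]);
translate([36, 0, 1203]) cube([955, 234, 29]);
translate([36, 0, 1604]) cube([955, 234, 29]);


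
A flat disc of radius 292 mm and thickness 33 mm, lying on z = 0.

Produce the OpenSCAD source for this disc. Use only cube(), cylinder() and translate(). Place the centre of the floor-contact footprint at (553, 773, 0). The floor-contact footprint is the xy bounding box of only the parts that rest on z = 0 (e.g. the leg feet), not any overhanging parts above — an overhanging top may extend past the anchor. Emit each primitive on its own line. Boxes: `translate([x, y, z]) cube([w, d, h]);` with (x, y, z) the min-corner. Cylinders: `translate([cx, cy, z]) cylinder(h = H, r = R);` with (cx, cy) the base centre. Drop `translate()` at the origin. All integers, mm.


translate([553, 773, 0]) cylinder(h = 33, r = 292);


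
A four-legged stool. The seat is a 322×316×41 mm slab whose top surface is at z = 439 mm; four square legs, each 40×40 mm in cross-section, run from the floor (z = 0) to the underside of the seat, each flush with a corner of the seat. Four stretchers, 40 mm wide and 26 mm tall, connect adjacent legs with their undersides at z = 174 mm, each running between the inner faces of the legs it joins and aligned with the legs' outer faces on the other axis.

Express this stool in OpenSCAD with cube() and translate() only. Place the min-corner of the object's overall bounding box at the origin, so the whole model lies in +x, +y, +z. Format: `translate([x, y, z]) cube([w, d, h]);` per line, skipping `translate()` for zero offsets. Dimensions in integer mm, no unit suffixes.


translate([0, 0, 398]) cube([322, 316, 41]);
cube([40, 40, 398]);
translate([282, 0, 0]) cube([40, 40, 398]);
translate([0, 276, 0]) cube([40, 40, 398]);
translate([282, 276, 0]) cube([40, 40, 398]);
translate([40, 0, 174]) cube([242, 40, 26]);
translate([40, 276, 174]) cube([242, 40, 26]);
translate([0, 40, 174]) cube([40, 236, 26]);
translate([282, 40, 174]) cube([40, 236, 26]);


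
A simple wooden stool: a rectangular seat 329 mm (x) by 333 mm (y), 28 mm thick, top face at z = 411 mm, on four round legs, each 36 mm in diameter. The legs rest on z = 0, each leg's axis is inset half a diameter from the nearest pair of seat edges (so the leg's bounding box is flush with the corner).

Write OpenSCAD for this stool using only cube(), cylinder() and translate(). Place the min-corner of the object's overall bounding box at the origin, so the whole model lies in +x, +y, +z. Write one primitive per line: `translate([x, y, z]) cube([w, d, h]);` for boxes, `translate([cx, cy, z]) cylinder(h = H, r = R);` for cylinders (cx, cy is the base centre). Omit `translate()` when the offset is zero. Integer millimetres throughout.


translate([0, 0, 383]) cube([329, 333, 28]);
translate([18, 18, 0]) cylinder(h = 383, r = 18);
translate([311, 18, 0]) cylinder(h = 383, r = 18);
translate([18, 315, 0]) cylinder(h = 383, r = 18);
translate([311, 315, 0]) cylinder(h = 383, r = 18);


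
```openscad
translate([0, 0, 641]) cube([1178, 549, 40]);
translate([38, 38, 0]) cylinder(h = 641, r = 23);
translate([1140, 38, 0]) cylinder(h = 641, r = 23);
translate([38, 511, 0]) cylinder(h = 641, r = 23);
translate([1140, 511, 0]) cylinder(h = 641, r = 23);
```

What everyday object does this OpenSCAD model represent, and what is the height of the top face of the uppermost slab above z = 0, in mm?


A table. The table height is 681 mm.

A 1178×549×40 slab sits at z = 641 on four Ø46 mm round legs — a table. The top surface is at 641 + 40 = 681 mm.


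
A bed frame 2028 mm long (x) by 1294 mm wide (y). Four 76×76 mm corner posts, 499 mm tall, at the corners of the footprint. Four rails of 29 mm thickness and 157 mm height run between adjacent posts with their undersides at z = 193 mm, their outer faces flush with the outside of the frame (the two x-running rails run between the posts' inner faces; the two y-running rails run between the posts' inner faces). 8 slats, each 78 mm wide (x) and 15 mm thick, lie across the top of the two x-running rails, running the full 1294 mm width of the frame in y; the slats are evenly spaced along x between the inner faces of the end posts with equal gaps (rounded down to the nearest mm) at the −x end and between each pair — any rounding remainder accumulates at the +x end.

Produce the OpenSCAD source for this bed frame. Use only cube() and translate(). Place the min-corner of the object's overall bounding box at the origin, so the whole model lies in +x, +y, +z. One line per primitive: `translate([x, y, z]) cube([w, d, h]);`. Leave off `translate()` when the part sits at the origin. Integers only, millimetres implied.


cube([76, 76, 499]);
translate([0, 1218, 0]) cube([76, 76, 499]);
translate([1952, 0, 0]) cube([76, 76, 499]);
translate([1952, 1218, 0]) cube([76, 76, 499]);
translate([76, 0, 193]) cube([1876, 29, 157]);
translate([76, 1265, 193]) cube([1876, 29, 157]);
translate([0, 76, 193]) cube([29, 1142, 157]);
translate([1999, 76, 193]) cube([29, 1142, 157]);
translate([215, 0, 350]) cube([78, 1294, 15]);
translate([432, 0, 350]) cube([78, 1294, 15]);
translate([649, 0, 350]) cube([78, 1294, 15]);
translate([866, 0, 350]) cube([78, 1294, 15]);
translate([1083, 0, 350]) cube([78, 1294, 15]);
translate([1300, 0, 350]) cube([78, 1294, 15]);
translate([1517, 0, 350]) cube([78, 1294, 15]);
translate([1734, 0, 350]) cube([78, 1294, 15]);


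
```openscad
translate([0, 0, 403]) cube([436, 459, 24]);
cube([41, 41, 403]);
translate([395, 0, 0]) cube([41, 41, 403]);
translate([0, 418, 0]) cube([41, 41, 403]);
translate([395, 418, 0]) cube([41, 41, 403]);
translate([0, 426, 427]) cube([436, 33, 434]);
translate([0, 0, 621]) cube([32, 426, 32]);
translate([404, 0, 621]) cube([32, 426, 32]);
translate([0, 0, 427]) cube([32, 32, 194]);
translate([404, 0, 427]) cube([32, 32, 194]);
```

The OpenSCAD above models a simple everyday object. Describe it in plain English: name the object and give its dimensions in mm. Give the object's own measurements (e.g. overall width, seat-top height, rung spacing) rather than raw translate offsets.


A chair. The seat is a 436×459×24 mm slab with its top at z = 427 mm, on four 41×41 mm corner legs (flush with the seat edges, standing on z = 0). A flat backrest 33 mm thick, 434 mm tall, spans the full seat width and rises from the seat top along its +y edge, rear face flush with the rear of the seat. Two armrests of 32×32 mm section run along each side from the seat's front edge to the front of the backrest, top faces 226 mm above the seat top and outer faces flush with the seat's x-edges; a 32×32 mm post under the front of each armrest stands on the seat at the front corner.


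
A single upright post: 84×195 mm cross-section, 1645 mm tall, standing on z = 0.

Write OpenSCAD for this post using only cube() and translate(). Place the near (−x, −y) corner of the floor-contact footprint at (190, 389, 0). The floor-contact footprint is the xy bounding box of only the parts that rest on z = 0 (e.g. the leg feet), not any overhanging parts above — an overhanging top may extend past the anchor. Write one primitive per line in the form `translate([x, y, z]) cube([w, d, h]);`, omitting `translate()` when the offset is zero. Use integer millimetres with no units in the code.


translate([190, 389, 0]) cube([84, 195, 1645]);


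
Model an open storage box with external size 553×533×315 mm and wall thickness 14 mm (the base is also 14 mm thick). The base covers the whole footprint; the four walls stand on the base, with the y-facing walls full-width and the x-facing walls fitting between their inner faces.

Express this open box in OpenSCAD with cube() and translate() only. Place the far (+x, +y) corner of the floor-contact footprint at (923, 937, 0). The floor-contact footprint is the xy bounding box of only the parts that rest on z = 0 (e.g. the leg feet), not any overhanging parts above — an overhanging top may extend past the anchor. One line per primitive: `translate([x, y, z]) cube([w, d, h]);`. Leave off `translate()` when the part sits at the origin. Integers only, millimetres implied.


translate([370, 404, 0]) cube([553, 533, 14]);
translate([370, 404, 14]) cube([553, 14, 301]);
translate([370, 923, 14]) cube([553, 14, 301]);
translate([370, 418, 14]) cube([14, 505, 301]);
translate([909, 418, 14]) cube([14, 505, 301]);


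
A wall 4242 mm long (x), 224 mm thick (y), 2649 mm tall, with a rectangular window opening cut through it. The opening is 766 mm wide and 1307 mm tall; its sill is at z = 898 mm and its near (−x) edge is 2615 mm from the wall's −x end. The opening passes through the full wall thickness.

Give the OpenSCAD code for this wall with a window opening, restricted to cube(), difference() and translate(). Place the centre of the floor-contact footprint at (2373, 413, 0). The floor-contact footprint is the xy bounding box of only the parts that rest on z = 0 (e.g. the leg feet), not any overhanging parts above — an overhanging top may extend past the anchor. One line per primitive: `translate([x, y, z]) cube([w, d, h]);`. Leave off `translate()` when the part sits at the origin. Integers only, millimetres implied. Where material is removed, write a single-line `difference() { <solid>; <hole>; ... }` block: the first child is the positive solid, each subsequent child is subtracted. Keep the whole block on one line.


difference() { translate([252, 301, 0]) cube([4242, 224, 2649]); translate([2867, 301, 898]) cube([766, 224, 1307]); }


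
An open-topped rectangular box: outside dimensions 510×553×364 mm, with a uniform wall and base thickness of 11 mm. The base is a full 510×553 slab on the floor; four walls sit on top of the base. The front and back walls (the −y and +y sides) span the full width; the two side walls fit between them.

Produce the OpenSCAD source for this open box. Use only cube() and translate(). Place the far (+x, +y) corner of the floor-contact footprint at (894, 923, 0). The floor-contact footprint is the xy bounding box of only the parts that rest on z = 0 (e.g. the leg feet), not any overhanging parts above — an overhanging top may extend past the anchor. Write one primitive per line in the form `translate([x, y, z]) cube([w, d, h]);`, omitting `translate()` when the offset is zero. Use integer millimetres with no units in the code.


translate([384, 370, 0]) cube([510, 553, 11]);
translate([384, 370, 11]) cube([510, 11, 353]);
translate([384, 912, 11]) cube([510, 11, 353]);
translate([384, 381, 11]) cube([11, 531, 353]);
translate([883, 381, 11]) cube([11, 531, 353]);


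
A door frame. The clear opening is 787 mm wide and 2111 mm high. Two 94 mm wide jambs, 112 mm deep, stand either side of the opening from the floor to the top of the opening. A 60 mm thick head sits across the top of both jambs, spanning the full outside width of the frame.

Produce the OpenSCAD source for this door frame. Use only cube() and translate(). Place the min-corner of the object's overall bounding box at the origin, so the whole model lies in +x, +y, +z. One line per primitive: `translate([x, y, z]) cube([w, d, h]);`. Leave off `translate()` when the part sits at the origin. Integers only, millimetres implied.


cube([94, 112, 2111]);
translate([881, 0, 0]) cube([94, 112, 2111]);
translate([0, 0, 2111]) cube([975, 112, 60]);


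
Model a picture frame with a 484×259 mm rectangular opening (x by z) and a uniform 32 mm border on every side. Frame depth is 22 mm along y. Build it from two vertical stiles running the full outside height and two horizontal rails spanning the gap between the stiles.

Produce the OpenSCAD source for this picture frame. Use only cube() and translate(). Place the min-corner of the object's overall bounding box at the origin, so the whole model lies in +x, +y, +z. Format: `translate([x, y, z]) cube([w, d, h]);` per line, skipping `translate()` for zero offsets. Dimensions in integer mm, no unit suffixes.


cube([32, 22, 323]);
translate([516, 0, 0]) cube([32, 22, 323]);
translate([32, 0, 0]) cube([484, 22, 32]);
translate([32, 0, 291]) cube([484, 22, 32]);


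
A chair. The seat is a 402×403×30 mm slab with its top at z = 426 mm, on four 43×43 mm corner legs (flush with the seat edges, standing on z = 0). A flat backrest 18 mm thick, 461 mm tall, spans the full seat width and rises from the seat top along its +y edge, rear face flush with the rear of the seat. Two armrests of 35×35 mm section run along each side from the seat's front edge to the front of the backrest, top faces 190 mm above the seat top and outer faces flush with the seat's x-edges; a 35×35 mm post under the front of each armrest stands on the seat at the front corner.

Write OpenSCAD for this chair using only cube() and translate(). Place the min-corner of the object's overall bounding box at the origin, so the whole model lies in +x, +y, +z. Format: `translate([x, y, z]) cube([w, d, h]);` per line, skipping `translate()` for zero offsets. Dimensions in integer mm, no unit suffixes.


// leg_h = 426 - 30 = 396
// arm post h = 190 - 35 = 155
translate([0, 0, 396]) cube([402, 403, 30]);
cube([43, 43, 396]);
translate([359, 0, 0]) cube([43, 43, 396]);
translate([0, 360, 0]) cube([43, 43, 396]);
translate([359, 360, 0]) cube([43, 43, 396]);
translate([0, 385, 426]) cube([402, 18, 461]);
translate([0, 0, 581]) cube([35, 385, 35]);
translate([367, 0, 581]) cube([35, 385, 35]);
translate([0, 0, 426]) cube([35, 35, 155]);
translate([367, 0, 426]) cube([35, 35, 155]);


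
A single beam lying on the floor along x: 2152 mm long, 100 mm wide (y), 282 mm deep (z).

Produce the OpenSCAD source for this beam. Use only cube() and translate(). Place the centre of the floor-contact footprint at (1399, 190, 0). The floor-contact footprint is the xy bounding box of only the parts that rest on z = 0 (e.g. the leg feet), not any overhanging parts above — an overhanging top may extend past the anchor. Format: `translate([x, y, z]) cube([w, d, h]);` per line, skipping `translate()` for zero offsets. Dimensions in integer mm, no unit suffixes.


translate([323, 140, 0]) cube([2152, 100, 282]);


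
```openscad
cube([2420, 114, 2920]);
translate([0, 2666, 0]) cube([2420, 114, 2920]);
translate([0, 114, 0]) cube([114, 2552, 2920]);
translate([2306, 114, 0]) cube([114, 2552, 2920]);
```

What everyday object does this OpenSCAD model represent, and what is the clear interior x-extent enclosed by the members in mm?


A house (or room) frame. The interior width is 2192 mm.

Four 2920 mm walls enclosing a rectangle with no floor or roof — a room or house frame. Outside width is 2420 mm and wall thickness is 114 mm, so the interior width is 2420 − 2 × 114 = 2192 mm.


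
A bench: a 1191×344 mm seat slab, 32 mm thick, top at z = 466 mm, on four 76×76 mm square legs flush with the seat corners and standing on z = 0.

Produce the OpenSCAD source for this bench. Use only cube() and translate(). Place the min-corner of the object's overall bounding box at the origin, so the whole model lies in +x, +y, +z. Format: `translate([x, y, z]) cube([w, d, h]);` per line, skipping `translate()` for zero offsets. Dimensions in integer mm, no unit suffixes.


translate([0, 0, 434]) cube([1191, 344, 32]);
cube([76, 76, 434]);
translate([0, 268, 0]) cube([76, 76, 434]);
translate([1115, 0, 0]) cube([76, 76, 434]);
translate([1115, 268, 0]) cube([76, 76, 434]);


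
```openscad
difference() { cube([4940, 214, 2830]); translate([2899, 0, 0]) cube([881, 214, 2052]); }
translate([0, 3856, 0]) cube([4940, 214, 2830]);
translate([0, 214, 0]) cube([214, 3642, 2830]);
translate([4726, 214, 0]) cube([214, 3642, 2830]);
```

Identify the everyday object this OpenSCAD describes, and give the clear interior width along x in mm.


A single room. The interior width is 4512 mm.

Four walls enclosing a rectangle with a door in the front wall — a room. Outside width 4940 minus two 214 mm walls gives 4512 mm.


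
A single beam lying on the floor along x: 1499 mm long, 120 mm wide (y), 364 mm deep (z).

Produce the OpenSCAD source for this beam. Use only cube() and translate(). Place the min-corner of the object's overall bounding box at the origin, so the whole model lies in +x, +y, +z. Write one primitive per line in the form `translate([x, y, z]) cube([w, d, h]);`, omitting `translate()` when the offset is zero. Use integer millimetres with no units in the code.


cube([1499, 120, 364]);


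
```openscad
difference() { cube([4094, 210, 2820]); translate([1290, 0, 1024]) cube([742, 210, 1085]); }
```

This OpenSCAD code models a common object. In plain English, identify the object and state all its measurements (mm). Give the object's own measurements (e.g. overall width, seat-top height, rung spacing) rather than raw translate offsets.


A wall 4094 mm long (x), 210 mm thick (y), 2820 mm tall, with a rectangular window opening cut through it. The opening is 742 mm wide and 1085 mm tall; its sill is at z = 1024 mm and its near (−x) edge is 1290 mm from the wall's −x end. The opening passes through the full wall thickness.


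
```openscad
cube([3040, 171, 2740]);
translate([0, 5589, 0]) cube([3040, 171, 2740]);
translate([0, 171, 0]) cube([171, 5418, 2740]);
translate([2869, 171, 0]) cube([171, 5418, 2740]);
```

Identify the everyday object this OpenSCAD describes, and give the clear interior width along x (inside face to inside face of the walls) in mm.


A house (or room) frame. The interior width is 2698 mm.

Four 2740 mm walls enclosing a rectangle with no floor or roof — a room or house frame. Outside width is 3040 mm and wall thickness is 171 mm, so the interior width is 3040 − 2 × 171 = 2698 mm.


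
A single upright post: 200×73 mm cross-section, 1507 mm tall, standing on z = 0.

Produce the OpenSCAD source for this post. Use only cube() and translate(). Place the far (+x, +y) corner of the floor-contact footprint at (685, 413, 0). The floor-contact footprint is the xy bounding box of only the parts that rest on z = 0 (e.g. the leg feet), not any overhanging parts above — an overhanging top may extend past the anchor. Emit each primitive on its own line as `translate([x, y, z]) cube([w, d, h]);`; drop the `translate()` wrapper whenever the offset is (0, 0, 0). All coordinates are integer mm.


translate([485, 340, 0]) cube([200, 73, 1507]);


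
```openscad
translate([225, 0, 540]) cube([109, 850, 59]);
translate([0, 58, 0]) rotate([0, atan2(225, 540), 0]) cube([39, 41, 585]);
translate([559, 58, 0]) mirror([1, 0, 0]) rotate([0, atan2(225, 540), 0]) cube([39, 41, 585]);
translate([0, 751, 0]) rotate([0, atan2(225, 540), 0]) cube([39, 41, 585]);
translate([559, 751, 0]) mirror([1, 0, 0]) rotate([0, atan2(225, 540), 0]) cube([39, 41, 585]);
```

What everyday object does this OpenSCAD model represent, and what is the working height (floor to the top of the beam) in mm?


A sawhorse. The overall height is 599 mm.

A beam across two mirrored pairs of raked legs — a sawhorse. The beam's underside is at z = 540 (matching the legs' vertical rise in atan2(225, 540)) and the beam is 59 mm tall, so its top is at 540 + 59 = 599 mm. The raked legs top out at the beam's underside, so that is the highest point.


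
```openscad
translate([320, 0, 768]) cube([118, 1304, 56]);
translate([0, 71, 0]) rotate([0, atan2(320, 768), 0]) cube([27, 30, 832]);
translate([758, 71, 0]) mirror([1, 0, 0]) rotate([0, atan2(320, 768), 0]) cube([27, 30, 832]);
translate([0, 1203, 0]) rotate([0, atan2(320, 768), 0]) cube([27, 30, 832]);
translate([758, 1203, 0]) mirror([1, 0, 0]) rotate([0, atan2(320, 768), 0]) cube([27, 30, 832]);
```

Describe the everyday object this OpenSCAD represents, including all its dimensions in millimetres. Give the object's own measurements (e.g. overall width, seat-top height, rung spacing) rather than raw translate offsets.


A sawhorse. A 118×1304×56 mm beam (x, y, z) sits on two A-frame leg pairs. Each pair is two raked legs of 27×30 mm section (30 mm along y) splaying symmetrically in x. Each leg rises 768 mm vertically over 320 mm of horizontal reach and is 832 mm long along its own axis. Every leg's outer bottom edge rests on the floor and its outer top edge meets a bottom edge of the beam — the left legs (tilting toward +x) meet the beam's −x bottom edge, the right legs (their mirror images, tilting toward −x) meet its +x bottom edge — so the leg tops tuck under the beam, the beam's underside is 768 mm above the floor, and the feet are 758 mm apart outside-to-outside with the beam centred between them. The two leg pairs are set in 71 mm from either end of the beam.


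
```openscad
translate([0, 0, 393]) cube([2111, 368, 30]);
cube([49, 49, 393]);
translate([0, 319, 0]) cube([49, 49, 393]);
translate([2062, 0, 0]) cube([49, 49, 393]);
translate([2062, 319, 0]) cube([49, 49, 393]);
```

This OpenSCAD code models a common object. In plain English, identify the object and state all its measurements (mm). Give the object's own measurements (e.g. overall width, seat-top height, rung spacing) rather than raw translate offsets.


A long wooden bench with a 2111 mm (x) × 368 mm (y) seat, 30 mm thick, its top surface 423 mm above the floor. Four 49 mm square legs at the seat corners, flush with the edges, run from z = 0 to the seat underside.


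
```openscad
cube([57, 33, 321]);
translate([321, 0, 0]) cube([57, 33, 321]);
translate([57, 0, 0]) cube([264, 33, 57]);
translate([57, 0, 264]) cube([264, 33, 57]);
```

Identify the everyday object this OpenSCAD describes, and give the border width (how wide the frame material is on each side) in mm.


A picture frame. The border width is 57 mm.

Four thin pieces enclosing a rectangular opening — a picture frame. The two full-height stiles are 321 mm tall; the top rail sits at z = 264 and is 57 mm tall, so the border above the opening is 321 − 264 = 57 mm, matching the stile x-width.


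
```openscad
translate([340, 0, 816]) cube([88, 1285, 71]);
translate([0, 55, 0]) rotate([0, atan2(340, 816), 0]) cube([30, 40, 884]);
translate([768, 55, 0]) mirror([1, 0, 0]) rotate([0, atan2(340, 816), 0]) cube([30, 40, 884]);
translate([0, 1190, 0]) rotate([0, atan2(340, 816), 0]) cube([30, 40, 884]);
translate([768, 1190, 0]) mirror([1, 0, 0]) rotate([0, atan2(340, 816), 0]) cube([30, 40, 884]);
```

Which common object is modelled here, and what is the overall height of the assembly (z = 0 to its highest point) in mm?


A sawhorse. The overall height is 887 mm.

A beam across two mirrored pairs of raked legs — a sawhorse. The beam's underside is at z = 816 (matching the legs' vertical rise in atan2(340, 816)) and the beam is 71 mm tall, so its top is at 816 + 71 = 887 mm. The raked legs top out at the beam's underside, so that is the highest point.


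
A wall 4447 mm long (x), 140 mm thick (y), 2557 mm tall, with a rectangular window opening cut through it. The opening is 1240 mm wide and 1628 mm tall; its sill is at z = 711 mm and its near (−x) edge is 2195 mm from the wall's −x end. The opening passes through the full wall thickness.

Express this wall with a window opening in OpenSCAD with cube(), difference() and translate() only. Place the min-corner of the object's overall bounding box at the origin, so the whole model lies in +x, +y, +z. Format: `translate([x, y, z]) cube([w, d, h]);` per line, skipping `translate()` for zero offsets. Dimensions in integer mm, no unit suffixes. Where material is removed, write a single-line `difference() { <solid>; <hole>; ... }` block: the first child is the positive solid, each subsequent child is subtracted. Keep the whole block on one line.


difference() { cube([4447, 140, 2557]); translate([2195, 0, 711]) cube([1240, 140, 1628]); }


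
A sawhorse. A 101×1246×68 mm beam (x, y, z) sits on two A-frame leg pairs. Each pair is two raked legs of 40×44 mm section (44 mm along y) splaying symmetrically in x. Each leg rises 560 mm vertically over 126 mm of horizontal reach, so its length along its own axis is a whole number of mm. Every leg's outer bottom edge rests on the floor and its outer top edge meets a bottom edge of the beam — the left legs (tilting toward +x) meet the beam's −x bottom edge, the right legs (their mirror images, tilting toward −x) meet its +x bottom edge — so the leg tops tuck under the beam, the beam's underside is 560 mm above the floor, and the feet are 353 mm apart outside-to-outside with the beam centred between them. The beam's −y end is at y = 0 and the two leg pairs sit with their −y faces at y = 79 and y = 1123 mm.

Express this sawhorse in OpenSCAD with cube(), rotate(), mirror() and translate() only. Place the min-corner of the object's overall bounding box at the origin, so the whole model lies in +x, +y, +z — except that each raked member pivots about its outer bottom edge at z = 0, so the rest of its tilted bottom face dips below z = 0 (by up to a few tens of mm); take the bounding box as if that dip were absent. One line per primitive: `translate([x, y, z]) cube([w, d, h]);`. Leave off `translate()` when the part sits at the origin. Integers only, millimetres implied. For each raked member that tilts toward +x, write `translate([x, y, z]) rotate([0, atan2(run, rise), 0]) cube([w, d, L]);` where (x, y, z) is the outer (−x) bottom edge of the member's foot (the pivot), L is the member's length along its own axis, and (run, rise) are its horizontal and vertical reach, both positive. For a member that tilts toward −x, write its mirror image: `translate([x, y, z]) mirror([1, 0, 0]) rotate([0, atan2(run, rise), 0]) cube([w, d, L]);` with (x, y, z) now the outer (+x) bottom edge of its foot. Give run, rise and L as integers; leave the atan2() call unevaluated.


translate([126, 0, 560]) cube([101, 1246, 68]);
translate([0, 79, 0]) rotate([0, atan2(126, 560), 0]) cube([40, 44, 574]);
translate([353, 79, 0]) mirror([1, 0, 0]) rotate([0, atan2(126, 560), 0]) cube([40, 44, 574]);
translate([0, 1123, 0]) rotate([0, atan2(126, 560), 0]) cube([40, 44, 574]);
translate([353, 1123, 0]) mirror([1, 0, 0]) rotate([0, atan2(126, 560), 0]) cube([40, 44, 574]);


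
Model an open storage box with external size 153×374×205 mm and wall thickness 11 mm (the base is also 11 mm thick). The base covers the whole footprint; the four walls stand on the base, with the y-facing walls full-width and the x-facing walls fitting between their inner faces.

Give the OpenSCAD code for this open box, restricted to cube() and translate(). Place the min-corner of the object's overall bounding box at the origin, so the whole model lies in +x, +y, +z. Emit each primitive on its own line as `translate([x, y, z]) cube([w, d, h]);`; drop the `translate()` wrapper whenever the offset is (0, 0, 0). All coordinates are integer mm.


cube([153, 374, 11]);
translate([0, 0, 11]) cube([153, 11, 194]);
translate([0, 363, 11]) cube([153, 11, 194]);
translate([0, 11, 11]) cube([11, 352, 194]);
translate([142, 11, 11]) cube([11, 352, 194]);


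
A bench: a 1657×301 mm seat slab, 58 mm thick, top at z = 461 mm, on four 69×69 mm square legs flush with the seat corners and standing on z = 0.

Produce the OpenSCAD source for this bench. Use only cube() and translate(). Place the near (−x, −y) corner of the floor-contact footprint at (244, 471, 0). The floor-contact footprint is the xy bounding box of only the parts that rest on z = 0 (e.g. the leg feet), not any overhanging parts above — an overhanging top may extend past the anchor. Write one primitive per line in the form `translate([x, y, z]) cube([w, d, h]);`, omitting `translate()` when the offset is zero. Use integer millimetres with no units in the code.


translate([244, 471, 403]) cube([1657, 301, 58]);
translate([244, 471, 0]) cube([69, 69, 403]);
translate([244, 703, 0]) cube([69, 69, 403]);
translate([1832, 471, 0]) cube([69, 69, 403]);
translate([1832, 703, 0]) cube([69, 69, 403]);


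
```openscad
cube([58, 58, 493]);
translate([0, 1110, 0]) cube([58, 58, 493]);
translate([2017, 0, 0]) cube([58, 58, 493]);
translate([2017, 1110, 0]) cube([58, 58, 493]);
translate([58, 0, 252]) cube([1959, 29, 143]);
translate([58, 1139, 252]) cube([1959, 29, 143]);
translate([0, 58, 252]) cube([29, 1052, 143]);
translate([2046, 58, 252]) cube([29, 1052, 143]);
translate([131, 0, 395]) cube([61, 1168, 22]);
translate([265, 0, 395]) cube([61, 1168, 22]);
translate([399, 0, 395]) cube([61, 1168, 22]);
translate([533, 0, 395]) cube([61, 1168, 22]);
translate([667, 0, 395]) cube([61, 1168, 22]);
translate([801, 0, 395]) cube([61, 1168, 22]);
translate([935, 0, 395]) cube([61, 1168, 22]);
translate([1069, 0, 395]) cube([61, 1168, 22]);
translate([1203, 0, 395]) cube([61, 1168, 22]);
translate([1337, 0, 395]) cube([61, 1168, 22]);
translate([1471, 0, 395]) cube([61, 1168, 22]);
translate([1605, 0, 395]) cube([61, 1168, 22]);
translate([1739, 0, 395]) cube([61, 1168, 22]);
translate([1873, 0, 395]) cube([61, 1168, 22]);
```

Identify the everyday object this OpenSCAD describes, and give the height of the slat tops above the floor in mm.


A bed frame. The slat-top height is 417 mm.

Four posts, four rails, and a row of slats — a bed frame. Slats sit on the rails at z = 252 + 143 = 395; with slat thickness 22, the top is 417 mm.


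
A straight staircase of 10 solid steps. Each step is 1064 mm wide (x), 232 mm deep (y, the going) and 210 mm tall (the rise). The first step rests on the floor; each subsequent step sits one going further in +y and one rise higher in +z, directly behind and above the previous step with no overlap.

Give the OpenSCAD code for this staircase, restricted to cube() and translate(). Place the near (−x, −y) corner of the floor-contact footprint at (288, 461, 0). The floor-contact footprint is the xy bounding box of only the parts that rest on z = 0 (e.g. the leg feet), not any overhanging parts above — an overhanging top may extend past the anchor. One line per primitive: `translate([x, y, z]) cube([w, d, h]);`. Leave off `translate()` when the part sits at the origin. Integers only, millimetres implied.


translate([288, 461, 0]) cube([1064, 232, 210]);
translate([288, 693, 210]) cube([1064, 232, 210]);
translate([288, 925, 420]) cube([1064, 232, 210]);
translate([288, 1157, 630]) cube([1064, 232, 210]);
translate([288, 1389, 840]) cube([1064, 232, 210]);
translate([288, 1621, 1050]) cube([1064, 232, 210]);
translate([288, 1853, 1260]) cube([1064, 232, 210]);
translate([288, 2085, 1470]) cube([1064, 232, 210]);
translate([288, 2317, 1680]) cube([1064, 232, 210]);
translate([288, 2549, 1890]) cube([1064, 232, 210]);


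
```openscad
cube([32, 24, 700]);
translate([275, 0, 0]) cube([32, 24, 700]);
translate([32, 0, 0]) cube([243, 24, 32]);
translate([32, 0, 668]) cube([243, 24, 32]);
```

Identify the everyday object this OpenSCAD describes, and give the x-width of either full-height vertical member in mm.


A picture frame. The border width is 32 mm.

Four thin pieces enclosing a rectangular opening — a picture frame. The two full-height stiles are 700 mm tall; the top rail sits at z = 668 and is 32 mm tall, so the border above the opening is 700 − 668 = 32 mm, matching the stile x-width.


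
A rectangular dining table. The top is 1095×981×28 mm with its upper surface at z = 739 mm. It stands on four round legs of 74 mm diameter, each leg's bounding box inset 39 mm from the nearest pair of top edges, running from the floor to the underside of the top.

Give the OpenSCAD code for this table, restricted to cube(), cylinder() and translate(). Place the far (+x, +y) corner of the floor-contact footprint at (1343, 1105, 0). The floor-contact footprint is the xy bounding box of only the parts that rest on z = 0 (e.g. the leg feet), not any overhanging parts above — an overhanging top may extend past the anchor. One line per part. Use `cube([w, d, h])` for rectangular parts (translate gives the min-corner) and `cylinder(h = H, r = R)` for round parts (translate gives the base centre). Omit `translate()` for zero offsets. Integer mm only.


// leg_h = 739 - 28 = 711
translate([287, 163, 711]) cube([1095, 981, 28]);
translate([363, 239, 0]) cylinder(h = 711, r = 37);
translate([1306, 239, 0]) cylinder(h = 711, r = 37);
translate([363, 1068, 0]) cylinder(h = 711, r = 37);
translate([1306, 1068, 0]) cylinder(h = 711, r = 37);


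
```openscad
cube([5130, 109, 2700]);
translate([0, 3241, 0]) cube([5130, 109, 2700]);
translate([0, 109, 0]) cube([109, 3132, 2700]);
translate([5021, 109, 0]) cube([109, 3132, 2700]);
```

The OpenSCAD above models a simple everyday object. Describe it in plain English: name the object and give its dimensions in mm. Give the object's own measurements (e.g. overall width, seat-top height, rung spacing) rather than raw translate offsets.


The wall frame of a small rectangular building: four walls, each 2700 mm tall and 109 mm thick, enclosing a footprint 5130 mm (x) by 3350 mm (y) outside-to-outside, with no floor or roof. The front and back walls (the −y and +y sides) span the full width; the two side walls fit between them.


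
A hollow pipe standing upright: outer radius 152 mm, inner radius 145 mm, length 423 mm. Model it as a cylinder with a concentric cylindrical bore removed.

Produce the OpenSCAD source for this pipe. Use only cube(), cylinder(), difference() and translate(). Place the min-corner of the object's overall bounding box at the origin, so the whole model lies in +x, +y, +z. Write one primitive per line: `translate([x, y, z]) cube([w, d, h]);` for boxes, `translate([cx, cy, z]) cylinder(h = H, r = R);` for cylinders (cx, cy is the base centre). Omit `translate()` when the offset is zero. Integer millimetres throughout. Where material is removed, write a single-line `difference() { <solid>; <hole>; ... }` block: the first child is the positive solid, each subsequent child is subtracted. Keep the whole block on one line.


difference() { translate([152, 152, 0]) cylinder(h = 423, r = 152); translate([152, 152, 0]) cylinder(h = 423, r = 145); }


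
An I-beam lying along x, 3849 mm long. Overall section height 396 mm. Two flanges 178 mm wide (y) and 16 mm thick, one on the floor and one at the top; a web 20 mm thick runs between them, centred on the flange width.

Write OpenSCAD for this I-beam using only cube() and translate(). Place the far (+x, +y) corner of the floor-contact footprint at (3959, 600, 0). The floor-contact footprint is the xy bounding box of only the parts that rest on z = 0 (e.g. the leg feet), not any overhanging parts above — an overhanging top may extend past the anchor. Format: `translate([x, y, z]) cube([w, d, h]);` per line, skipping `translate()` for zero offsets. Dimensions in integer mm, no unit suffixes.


translate([110, 422, 0]) cube([3849, 178, 16]);
translate([110, 501, 16]) cube([3849, 20, 364]);
translate([110, 422, 380]) cube([3849, 178, 16]);


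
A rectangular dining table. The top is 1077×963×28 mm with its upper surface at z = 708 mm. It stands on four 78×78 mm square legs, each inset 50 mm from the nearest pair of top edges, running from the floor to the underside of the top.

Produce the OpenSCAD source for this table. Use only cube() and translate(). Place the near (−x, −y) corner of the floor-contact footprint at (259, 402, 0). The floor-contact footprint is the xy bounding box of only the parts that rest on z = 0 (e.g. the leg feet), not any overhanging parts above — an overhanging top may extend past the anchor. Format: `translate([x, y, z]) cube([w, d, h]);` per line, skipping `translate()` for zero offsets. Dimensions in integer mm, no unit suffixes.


// leg_h = 708 - 28 = 680
translate([209, 352, 680]) cube([1077, 963, 28]);
translate([259, 402, 0]) cube([78, 78, 680]);
translate([1158, 402, 0]) cube([78, 78, 680]);
translate([259, 1187, 0]) cube([78, 78, 680]);
translate([1158, 1187, 0]) cube([78, 78, 680]);
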